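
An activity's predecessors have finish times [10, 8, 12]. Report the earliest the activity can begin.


ES = max of all predecessor completion times
Predecessors: [10, 8, 12]
ES = max(10, 8, 12)
= 12


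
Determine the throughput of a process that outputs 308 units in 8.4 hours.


Throughput = units / time
= 308 / 8.4
= 36.7 units/hour


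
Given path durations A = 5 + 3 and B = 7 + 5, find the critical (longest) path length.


Path A: 5 + 3 = 8
Path B: 7 + 5 = 12
Critical path = longest = max(8, 12)
= 12 (Path B)


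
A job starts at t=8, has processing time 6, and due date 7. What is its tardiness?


Completion = start + processing = 8 + 6 = 14
Tardiness = max(0, C - d) = max(0, 14 - 7)
= max(0, 7)
= 7


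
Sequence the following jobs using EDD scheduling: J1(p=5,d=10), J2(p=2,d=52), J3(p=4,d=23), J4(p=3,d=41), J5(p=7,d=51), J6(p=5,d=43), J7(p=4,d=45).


EDD: sort by earliest due date
  J1: d=10, p=5
  J3: d=23, p=4
  J4: d=41, p=3
  J6: d=43, p=5
  J7: d=45, p=4
  J5: d=51, p=7
  J2: d=52, p=2
Order: J1 → J3 → J4 → J6 → J7 → J5 → J2


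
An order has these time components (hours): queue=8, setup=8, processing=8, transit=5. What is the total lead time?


Lead time = queue + setup + processing + transit
= 8 + 8 + 8 + 5
= 29 hours


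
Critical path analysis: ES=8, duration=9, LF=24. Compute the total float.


EF = ES + duration = 8 + 9 = 17
LS = LF - duration = 24 - 9 = 15
Total Float = LF - EF = 24 - 17
(or LS - ES = 15 - 8)
= 7


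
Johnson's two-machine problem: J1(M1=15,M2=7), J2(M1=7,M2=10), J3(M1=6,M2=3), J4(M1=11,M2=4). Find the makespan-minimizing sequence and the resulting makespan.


Johnson's rule:
Group 1 (M1≤M2, sort by M1): ['J2']
Group 2 (M1>M2, sort desc M2): ['J1', 'J4', 'J3']
Sequence: J2 → J1 → J4 → J3
Makespan calculation:
  J2: M1 done=7, M2 done=17
  J1: M1 done=22, M2 done=29
  J4: M1 done=33, M2 done=37
  J3: M1 done=39, M2 done=42
= Sequence: J2 → J1 → J4 → J3, Makespan: 42


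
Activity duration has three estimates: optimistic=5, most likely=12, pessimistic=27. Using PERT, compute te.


te = (o + 4m + p) / 6
= (5 + 4×12 + 27) / 6
= (5 + 48 + 27) / 6
= 80 / 6
= 13.33


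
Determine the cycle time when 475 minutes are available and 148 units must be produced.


Cycle time = available time / demand
= 475 / 148
= 3.21 min/unit


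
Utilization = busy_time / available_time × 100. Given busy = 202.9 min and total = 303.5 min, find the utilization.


Utilization = busy / total × 100
= 202.9 / 303.5 × 100
= 66.9%


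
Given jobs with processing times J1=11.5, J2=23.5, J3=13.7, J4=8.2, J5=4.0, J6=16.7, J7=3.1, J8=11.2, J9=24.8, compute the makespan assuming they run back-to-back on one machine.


Sequential makespan: sum all processing times
= 11.5 + 23.5 + 13.7 + 8.2 + 4.0 + 16.7 + 3.1 + 11.2 + 24.8
= 116.7 time units


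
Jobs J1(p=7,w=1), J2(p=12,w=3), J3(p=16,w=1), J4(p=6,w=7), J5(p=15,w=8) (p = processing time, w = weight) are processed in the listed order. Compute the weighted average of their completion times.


Completion times:
  J1: C=7, w×C=1×7=7
  J2: C=19, w×C=3×19=57
  J3: C=35, w×C=1×35=35
  J4: C=41, w×C=7×41=287
  J5: C=56, w×C=8×56=448
Sum w×C = 834
Sum w = 20
Weighted avg = 834/20
= 41.70


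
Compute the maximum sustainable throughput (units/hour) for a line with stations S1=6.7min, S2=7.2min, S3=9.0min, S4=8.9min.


Bottleneck = longest station time
Station times: [6.7, 7.2, 9.0, 8.9]
Max = 9.0 min
Rate = 60 / 9.0
= 6.67 units/hour (bottleneck: 9.0min)


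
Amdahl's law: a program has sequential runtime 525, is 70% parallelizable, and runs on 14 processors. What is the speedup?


Amdahl's law: T_p = T × ((1-p) + p/N)
= 525 × ((1-0.7) + 0.7/14)
= 525 × (0.30 + 0.0500)
= 525 × 0.3500
= 183.75
Speedup = 525/183.75
= 2.86×


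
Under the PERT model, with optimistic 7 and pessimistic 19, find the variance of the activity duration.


σ² = ((p - o) / 6)² = (p - o)² / 36
= (19 - 7)² / 36
= 12² / 36
= 144 / 36
= 4.0000


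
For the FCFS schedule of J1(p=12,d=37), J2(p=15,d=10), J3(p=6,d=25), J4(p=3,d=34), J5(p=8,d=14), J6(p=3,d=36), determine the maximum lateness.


Lateness per job (L = C - d):
  J1: C=12, d=37, L=-25
  J2: C=27, d=10, L=17
  J3: C=33, d=25, L=8
  J4: C=36, d=34, L=2
  J5: C=44, d=14, L=30
  J6: C=47, d=36, L=11
Lmax = max(-25, 17, 8, 2, 30, 11)
= 30


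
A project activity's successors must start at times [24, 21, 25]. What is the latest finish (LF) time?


LF = min of all successor start times
Successors start at: [24, 21, 25]
LF = min(24, 21, 25)
= 21


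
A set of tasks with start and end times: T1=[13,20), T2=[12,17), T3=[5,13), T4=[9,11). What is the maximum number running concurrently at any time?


Check each time point for overlaps:
  t=9: 2 tasks active (T3, T4)
Max concurrent = 2


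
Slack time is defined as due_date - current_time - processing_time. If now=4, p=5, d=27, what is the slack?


Slack = due - current_time - processing
= 27 - 4 - 5
= 18


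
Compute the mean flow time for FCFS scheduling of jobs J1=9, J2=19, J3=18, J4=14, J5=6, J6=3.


Completion times:
  J1: completes at 9
  J2: completes at 28
  J3: completes at 46
  J4: completes at 60
  J5: completes at 66
  J6: completes at 69
Sum = 278
Average = 278/6
= 46.33


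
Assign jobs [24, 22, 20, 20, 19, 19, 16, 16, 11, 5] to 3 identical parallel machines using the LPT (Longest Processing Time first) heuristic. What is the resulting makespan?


Jobs (LPT sorted): [24, 22, 20, 20, 19, 19, 16, 16, 11, 5]
Machines: 3
  J=24 → Machine 1 (load: 0+24=24)
  J=22 → Machine 2 (load: 0+22=22)
  J=20 → Machine 3 (load: 0+20=20)
  J=20 → Machine 3 (load: 20+20=40)
  J=19 → Machine 2 (load: 22+19=41)
  J=19 → Machine 1 (load: 24+19=43)
  J=16 → Machine 3 (load: 40+16=56)
  J=16 → Machine 2 (load: 41+16=57)
  J=11 → Machine 1 (load: 43+11=54)
  J=5 → Machine 1 (load: 54+5=59)
Machine loads: [59, 57, 56]
Makespan = max = 59 time units


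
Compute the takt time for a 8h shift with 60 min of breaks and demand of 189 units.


Available = 8×60 - 60 = 420 min
Takt time = 420 / 189
= 2.22 min/unit


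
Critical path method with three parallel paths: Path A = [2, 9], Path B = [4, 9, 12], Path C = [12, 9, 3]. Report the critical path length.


Path A: 2 + 9 = 11
Path B: 4 + 9 + 12 = 25
Path C: 12 + 9 + 3 = 24
Critical path = longest = max(11, 25, 24)
= 25 (Path B)


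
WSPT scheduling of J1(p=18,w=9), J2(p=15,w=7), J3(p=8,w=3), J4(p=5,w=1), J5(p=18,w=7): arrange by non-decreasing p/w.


WSPT (Smith's rule): sort by p/w ascending
  J1: p/w = 18/9 = 2.000
  J2: p/w = 15/7 = 2.143
  J5: p/w = 18/7 = 2.571
  J3: p/w = 8/3 = 2.667
  J4: p/w = 5/1 = 5.000
Order: J1 → J2 → J5 → J3 → J4


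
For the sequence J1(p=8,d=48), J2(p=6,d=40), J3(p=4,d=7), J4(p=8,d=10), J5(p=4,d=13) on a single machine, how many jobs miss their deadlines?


Completion vs due date:
  J1: C=8, d=48 → on time
  J2: C=14, d=40 → on time
  J3: C=18, d=7 → TARDY
  J4: C=26, d=10 → TARDY
  J5: C=30, d=13 → TARDY
Tardy jobs: J3, J4, J5
Count = 3


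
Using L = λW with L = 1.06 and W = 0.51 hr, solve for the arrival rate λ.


Little's law: L = λW → λ = L / W
= 1.06 / 0.51
= 2.08 per hour


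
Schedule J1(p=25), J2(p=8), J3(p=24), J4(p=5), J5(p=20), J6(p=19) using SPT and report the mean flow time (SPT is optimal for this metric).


SPT order: J4 → J2 → J6 → J5 → J3 → J1
Completion times:
  J4: C=5
  J2: C=13
  J6: C=32
  J5: C=52
  J3: C=76
  J1: C=101
Sum = 279, n = 6
Mean flow = 279/6
= 46.50


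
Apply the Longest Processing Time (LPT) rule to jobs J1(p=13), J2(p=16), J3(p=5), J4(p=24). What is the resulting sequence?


LPT: sort by longest processing time first
  J4: p=24
  J2: p=16
  J1: p=13
  J3: p=5
Order: J4 → J2 → J1 → J3


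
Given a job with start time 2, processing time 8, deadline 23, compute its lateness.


Completion = 2 + 8 = 10
Lateness = C - d = 10 - 23
= -13


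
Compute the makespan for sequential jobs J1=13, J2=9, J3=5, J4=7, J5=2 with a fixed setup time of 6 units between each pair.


Makespan = Σ processing + (n-1) × setup
= (13 + 9 + 5 + 7 + 2) + (5-1)×6
= 36 + 24
= 60 time units


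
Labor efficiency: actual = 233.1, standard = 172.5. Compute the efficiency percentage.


Efficiency = (actual / standard) × 100
= (233.1 / 172.5) × 100
= 135.1%


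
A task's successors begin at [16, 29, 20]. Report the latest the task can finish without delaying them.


LF = min of all successor start times
Successors start at: [16, 29, 20]
LF = min(16, 29, 20)
= 16


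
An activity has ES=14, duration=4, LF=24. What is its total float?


EF = ES + duration = 14 + 4 = 18
LS = LF - duration = 24 - 4 = 20
Total Float = LF - EF = 24 - 18
(or LS - ES = 20 - 14)
= 6


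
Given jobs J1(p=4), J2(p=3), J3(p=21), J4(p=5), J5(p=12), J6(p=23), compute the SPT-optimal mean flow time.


SPT order: J2 → J1 → J4 → J5 → J3 → J6
Completion times:
  J2: C=3
  J1: C=7
  J4: C=12
  J5: C=24
  J3: C=45
  J6: C=68
Sum = 159, n = 6
Mean flow = 159/6
= 26.50


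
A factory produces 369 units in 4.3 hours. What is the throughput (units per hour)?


Throughput = units / time
= 369 / 4.3
= 85.8 units/hour


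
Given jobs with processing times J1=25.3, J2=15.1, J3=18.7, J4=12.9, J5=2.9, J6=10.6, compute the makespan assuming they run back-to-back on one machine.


Sequential makespan: sum all processing times
= 25.3 + 15.1 + 18.7 + 12.9 + 2.9 + 10.6
= 85.5 time units


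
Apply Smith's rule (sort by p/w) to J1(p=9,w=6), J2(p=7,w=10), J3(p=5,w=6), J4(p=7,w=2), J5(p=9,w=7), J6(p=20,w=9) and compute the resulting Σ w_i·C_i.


WSPT order (by p/w): J2 → J3 → J5 → J1 → J6 → J4
  J2: C=7, w·C=10×7=70
  J3: C=12, w·C=6×12=72
  J5: C=21, w·C=7×21=147
  J1: C=30, w·C=6×30=180
  J6: C=50, w·C=9×50=450
  J4: C=57, w·C=2×57=114
Σ w·C = 1033
= 1033


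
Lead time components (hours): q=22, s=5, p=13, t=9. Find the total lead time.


Lead time = queue + setup + processing + transit
= 22 + 5 + 13 + 9
= 49 hours


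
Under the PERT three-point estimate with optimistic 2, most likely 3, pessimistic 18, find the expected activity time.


te = (o + 4m + p) / 6
= (2 + 4×3 + 18) / 6
= (2 + 12 + 18) / 6
= 32 / 6
= 5.33


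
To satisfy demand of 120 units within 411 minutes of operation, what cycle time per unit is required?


Cycle time = available time / demand
= 411 / 120
= 3.42 min/unit


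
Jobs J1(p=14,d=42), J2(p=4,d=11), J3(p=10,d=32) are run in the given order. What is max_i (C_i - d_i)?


Lateness per job (L = C - d):
  J1: C=14, d=42, L=-28
  J2: C=18, d=11, L=7
  J3: C=28, d=32, L=-4
Lmax = max(-28, 7, -4)
= 7


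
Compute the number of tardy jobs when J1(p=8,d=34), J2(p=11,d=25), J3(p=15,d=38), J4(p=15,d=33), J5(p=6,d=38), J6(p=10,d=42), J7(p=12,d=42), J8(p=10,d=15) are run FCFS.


Completion vs due date:
  J1: C=8, d=34 → on time
  J2: C=19, d=25 → on time
  J3: C=34, d=38 → on time
  J4: C=49, d=33 → TARDY
  J5: C=55, d=38 → TARDY
  J6: C=65, d=42 → TARDY
  J7: C=77, d=42 → TARDY
  J8: C=87, d=15 → TARDY
Tardy jobs: J4, J5, J6, J7, J8
Count = 5


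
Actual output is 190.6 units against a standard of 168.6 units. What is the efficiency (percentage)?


Efficiency = (actual / standard) × 100
= (190.6 / 168.6) × 100
= 113.0%


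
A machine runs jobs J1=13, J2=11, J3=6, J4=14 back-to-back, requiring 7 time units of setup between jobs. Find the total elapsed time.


Makespan = Σ processing + (n-1) × setup
= (13 + 11 + 6 + 14) + (4-1)×7
= 44 + 21
= 65 time units


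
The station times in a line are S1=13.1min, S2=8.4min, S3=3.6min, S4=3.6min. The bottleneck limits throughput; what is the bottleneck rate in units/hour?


Bottleneck = longest station time
Station times: [13.1, 8.4, 3.6, 3.6]
Max = 13.1 min
Rate = 60 / 13.1
= 4.58 units/hour (bottleneck: 13.1min)


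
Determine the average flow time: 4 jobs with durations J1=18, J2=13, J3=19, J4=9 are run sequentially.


Completion times:
  J1: completes at 18
  J2: completes at 31
  J3: completes at 50
  J4: completes at 59
Sum = 158
Average = 158/4
= 39.50


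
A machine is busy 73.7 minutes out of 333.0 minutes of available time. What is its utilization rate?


Utilization = busy / total × 100
= 73.7 / 333.0 × 100
= 22.1%


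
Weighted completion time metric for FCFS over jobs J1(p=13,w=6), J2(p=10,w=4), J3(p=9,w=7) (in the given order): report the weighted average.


Completion times:
  J1: C=13, w×C=6×13=78
  J2: C=23, w×C=4×23=92
  J3: C=32, w×C=7×32=224
Sum w×C = 394
Sum w = 17
Weighted avg = 394/17
= 23.18


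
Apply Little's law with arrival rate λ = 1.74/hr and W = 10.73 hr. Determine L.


Little's law: L = λ × W
= 1.74 × 10.73
= 18.67


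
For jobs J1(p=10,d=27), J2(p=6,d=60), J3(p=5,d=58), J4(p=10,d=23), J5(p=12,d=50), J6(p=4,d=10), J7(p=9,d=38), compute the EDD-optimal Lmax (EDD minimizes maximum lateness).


EDD order: J6 → J4 → J1 → J7 → J5 → J3 → J2
Completion and lateness:
  J6: C=4, d=10, L=4-10=-6
  J4: C=14, d=23, L=14-23=-9
  J1: C=24, d=27, L=24-27=-3
  J7: C=33, d=38, L=33-38=-5
  J5: C=45, d=50, L=45-50=-5
  J3: C=50, d=58, L=50-58=-8
  J2: C=56, d=60, L=56-60=-4
Lmax = max(-6, -9, -3, -5, -5, -8, -4)
= -3


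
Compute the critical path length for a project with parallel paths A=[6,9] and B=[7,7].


Path A: 6 + 9 = 15
Path B: 7 + 7 = 14
Critical path = longest = max(15, 14)
= 15 (Path A)


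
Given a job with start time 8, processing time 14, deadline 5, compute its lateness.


Completion = 8 + 14 = 22
Lateness = C - d = 22 - 5
= 17


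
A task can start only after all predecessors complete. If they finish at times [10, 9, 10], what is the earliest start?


ES = max of all predecessor completion times
Predecessors: [10, 9, 10]
ES = max(10, 9, 10)
= 10


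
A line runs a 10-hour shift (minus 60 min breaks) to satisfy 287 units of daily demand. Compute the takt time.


Available = 10×60 - 60 = 540 min
Takt time = 540 / 287
= 1.88 min/unit


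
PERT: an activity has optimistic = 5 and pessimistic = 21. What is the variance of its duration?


σ² = ((p - o) / 6)² = (p - o)² / 36
= (21 - 5)² / 36
= 16² / 36
= 256 / 36
= 7.1111


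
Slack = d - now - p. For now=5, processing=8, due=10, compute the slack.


Slack = due - current_time - processing
= 10 - 5 - 8
= -3


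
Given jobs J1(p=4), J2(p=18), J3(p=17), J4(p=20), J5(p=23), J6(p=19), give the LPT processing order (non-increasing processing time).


LPT: sort by longest processing time first
  J5: p=23
  J4: p=20
  J6: p=19
  J2: p=18
  J3: p=17
  J1: p=4
Order: J5 → J4 → J6 → J2 → J3 → J1


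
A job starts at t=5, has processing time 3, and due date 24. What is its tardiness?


Completion = start + processing = 5 + 3 = 8
Tardiness = max(0, C - d) = max(0, 8 - 24)
= max(0, -16)
= 0


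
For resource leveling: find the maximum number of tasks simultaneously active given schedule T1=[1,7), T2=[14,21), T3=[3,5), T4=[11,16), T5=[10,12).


Check each time point for overlaps:
  t=3: 2 tasks active (T1, T3)
Max concurrent = 2


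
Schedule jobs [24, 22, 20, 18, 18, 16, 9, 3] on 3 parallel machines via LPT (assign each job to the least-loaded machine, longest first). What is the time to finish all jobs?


Jobs (LPT sorted): [24, 22, 20, 18, 18, 16, 9, 3]
Machines: 3
  J=24 → Machine 1 (load: 0+24=24)
  J=22 → Machine 2 (load: 0+22=22)
  J=20 → Machine 3 (load: 0+20=20)
  J=18 → Machine 3 (load: 20+18=38)
  J=18 → Machine 2 (load: 22+18=40)
  J=16 → Machine 1 (load: 24+16=40)
  J=9 → Machine 3 (load: 38+9=47)
  J=3 → Machine 1 (load: 40+3=43)
Machine loads: [43, 40, 47]
Makespan = max = 47 time units


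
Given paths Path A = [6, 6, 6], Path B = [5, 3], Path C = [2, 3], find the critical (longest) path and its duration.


Path A: 6 + 6 + 6 = 18
Path B: 5 + 3 = 8
Path C: 2 + 3 = 5
Critical path = longest = max(18, 8, 5)
= 18 (Path A)


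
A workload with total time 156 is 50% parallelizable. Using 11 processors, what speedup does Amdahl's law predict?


Amdahl's law: T_p = T × ((1-p) + p/N)
= 156 × ((1-0.5) + 0.5/11)
= 156 × (0.50 + 0.0455)
= 156 × 0.5455
= 85.09
Speedup = 156/85.09
= 1.83×


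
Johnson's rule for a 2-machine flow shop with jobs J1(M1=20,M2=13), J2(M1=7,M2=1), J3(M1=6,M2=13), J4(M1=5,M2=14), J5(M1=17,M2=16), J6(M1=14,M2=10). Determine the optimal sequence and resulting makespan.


Johnson's rule:
Group 1 (M1≤M2, sort by M1): ['J4', 'J3']
Group 2 (M1>M2, sort desc M2): ['J5', 'J1', 'J6', 'J2']
Sequence: J4 → J3 → J5 → J1 → J6 → J2
Makespan calculation:
  J4: M1 done=5, M2 done=19
  J3: M1 done=11, M2 done=32
  J5: M1 done=28, M2 done=48
  J1: M1 done=48, M2 done=61
  J6: M1 done=62, M2 done=72
  J2: M1 done=69, M2 done=73
= Sequence: J4 → J3 → J5 → J1 → J6 → J2, Makespan: 73


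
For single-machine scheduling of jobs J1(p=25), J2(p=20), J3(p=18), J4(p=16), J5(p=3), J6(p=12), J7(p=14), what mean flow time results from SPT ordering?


SPT order: J5 → J6 → J7 → J4 → J3 → J2 → J1
Completion times:
  J5: C=3
  J6: C=15
  J7: C=29
  J4: C=45
  J3: C=63
  J2: C=83
  J1: C=108
Sum = 346, n = 7
Mean flow = 346/7
= 49.43


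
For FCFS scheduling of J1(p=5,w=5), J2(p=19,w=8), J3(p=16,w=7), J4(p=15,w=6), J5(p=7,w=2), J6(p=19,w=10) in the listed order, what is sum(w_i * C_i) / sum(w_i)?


Completion times:
  J1: C=5, w×C=5×5=25
  J2: C=24, w×C=8×24=192
  J3: C=40, w×C=7×40=280
  J4: C=55, w×C=6×55=330
  J5: C=62, w×C=2×62=124
  J6: C=81, w×C=10×81=810
Sum w×C = 1761
Sum w = 38
Weighted avg = 1761/38
= 46.34


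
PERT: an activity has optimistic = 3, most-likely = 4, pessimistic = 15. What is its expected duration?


te = (o + 4m + p) / 6
= (3 + 4×4 + 15) / 6
= (3 + 16 + 15) / 6
= 34 / 6
= 5.67


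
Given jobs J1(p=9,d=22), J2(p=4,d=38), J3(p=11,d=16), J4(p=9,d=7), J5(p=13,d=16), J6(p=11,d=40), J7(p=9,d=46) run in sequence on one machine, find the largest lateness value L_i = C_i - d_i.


Lateness per job (L = C - d):
  J1: C=9, d=22, L=-13
  J2: C=13, d=38, L=-25
  J3: C=24, d=16, L=8
  J4: C=33, d=7, L=26
  J5: C=46, d=16, L=30
  J6: C=57, d=40, L=17
  J7: C=66, d=46, L=20
Lmax = max(-13, -25, 8, 26, 30, 17, 20)
= 30


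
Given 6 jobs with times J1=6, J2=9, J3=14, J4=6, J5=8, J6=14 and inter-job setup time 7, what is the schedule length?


Makespan = Σ processing + (n-1) × setup
= (6 + 9 + 14 + 6 + 8 + 14) + (6-1)×7
= 57 + 35
= 92 time units


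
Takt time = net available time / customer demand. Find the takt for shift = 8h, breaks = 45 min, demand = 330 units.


Available = 8×60 - 45 = 435 min
Takt time = 435 / 330
= 1.32 min/unit


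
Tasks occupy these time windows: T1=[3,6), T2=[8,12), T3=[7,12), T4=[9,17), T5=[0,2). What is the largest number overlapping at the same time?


Check each time point for overlaps:
  t=9: 3 tasks active (T2, T3, T4)
Max concurrent = 3


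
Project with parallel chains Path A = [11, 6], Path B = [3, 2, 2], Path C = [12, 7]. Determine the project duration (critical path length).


Path A: 11 + 6 = 17
Path B: 3 + 2 + 2 = 7
Path C: 12 + 7 = 19
Critical path = longest = max(17, 7, 19)
= 19 (Path C)


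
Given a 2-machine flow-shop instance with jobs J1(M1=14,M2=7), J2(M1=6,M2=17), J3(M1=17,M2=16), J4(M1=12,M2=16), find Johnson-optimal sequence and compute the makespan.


Johnson's rule:
Group 1 (M1≤M2, sort by M1): ['J2', 'J4']
Group 2 (M1>M2, sort desc M2): ['J3', 'J1']
Sequence: J2 → J4 → J3 → J1
Makespan calculation:
  J2: M1 done=6, M2 done=23
  J4: M1 done=18, M2 done=39
  J3: M1 done=35, M2 done=55
  J1: M1 done=49, M2 done=62
= Sequence: J2 → J4 → J3 → J1, Makespan: 62


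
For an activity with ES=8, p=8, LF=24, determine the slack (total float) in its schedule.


EF = ES + duration = 8 + 8 = 16
LS = LF - duration = 24 - 8 = 16
Total Float = LF - EF = 24 - 16
(or LS - ES = 16 - 8)
= 8


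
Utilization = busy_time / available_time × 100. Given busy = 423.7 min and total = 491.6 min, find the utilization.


Utilization = busy / total × 100
= 423.7 / 491.6 × 100
= 86.2%


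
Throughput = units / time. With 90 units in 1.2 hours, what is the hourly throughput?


Throughput = units / time
= 90 / 1.2
= 75.0 units/hour


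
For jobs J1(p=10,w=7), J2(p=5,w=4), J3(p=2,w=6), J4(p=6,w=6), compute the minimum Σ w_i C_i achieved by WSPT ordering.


WSPT order (by p/w): J3 → J4 → J2 → J1
  J3: C=2, w·C=6×2=12
  J4: C=8, w·C=6×8=48
  J2: C=13, w·C=4×13=52
  J1: C=23, w·C=7×23=161
Σ w·C = 273
= 273


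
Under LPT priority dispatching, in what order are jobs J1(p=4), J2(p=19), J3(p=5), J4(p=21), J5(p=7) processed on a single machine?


LPT: sort by longest processing time first
  J4: p=21
  J2: p=19
  J5: p=7
  J3: p=5
  J1: p=4
Order: J4 → J2 → J5 → J3 → J1


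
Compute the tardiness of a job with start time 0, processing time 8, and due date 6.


Completion = start + processing = 0 + 8 = 8
Tardiness = max(0, C - d) = max(0, 8 - 6)
= max(0, 2)
= 2


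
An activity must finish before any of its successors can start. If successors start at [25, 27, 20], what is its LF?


LF = min of all successor start times
Successors start at: [25, 27, 20]
LF = min(25, 27, 20)
= 20


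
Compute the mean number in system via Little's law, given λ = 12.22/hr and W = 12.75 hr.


Little's law: L = λ × W
= 12.22 × 12.75
= 155.81


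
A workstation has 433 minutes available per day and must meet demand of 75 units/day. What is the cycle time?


Cycle time = available time / demand
= 433 / 75
= 5.77 min/unit


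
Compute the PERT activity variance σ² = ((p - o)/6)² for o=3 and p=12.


σ² = ((p - o) / 6)² = (p - o)² / 36
= (12 - 3)² / 36
= 9² / 36
= 81 / 36
= 2.2500


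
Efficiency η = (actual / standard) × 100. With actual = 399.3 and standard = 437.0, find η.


Efficiency = (actual / standard) × 100
= (399.3 / 437.0) × 100
= 91.4%


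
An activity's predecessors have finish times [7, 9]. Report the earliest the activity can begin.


ES = max of all predecessor completion times
Predecessors: [7, 9]
ES = max(7, 9)
= 9


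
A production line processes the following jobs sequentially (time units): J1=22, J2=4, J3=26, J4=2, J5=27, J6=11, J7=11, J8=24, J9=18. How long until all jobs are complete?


Sequential makespan: sum all processing times
= 22 + 4 + 26 + 2 + 27 + 11 + 11 + 24 + 18
= 145 time units


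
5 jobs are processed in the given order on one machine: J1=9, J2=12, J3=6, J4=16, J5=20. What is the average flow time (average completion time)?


Completion times:
  J1: completes at 9
  J2: completes at 21
  J3: completes at 27
  J4: completes at 43
  J5: completes at 63
Sum = 163
Average = 163/5
= 32.60


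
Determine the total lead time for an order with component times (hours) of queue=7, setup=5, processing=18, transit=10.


Lead time = queue + setup + processing + transit
= 7 + 5 + 18 + 10
= 40 hours


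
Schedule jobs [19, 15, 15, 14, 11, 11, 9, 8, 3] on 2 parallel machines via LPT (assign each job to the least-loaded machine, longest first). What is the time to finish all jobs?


Jobs (LPT sorted): [19, 15, 15, 14, 11, 11, 9, 8, 3]
Machines: 2
  J=19 → Machine 1 (load: 0+19=19)
  J=15 → Machine 2 (load: 0+15=15)
  J=15 → Machine 2 (load: 15+15=30)
  J=14 → Machine 1 (load: 19+14=33)
  J=11 → Machine 2 (load: 30+11=41)
  J=11 → Machine 1 (load: 33+11=44)
  J=9 → Machine 2 (load: 41+9=50)
  J=8 → Machine 1 (load: 44+8=52)
  J=3 → Machine 2 (load: 50+3=53)
Machine loads: [52, 53]
Makespan = max = 53 time units


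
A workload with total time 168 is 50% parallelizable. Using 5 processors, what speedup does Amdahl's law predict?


Amdahl's law: T_p = T × ((1-p) + p/N)
= 168 × ((1-0.5) + 0.5/5)
= 168 × (0.50 + 0.1000)
= 168 × 0.6000
= 100.80
Speedup = 168/100.80
= 1.67×


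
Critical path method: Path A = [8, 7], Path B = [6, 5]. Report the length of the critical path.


Path A: 8 + 7 = 15
Path B: 6 + 5 = 11
Critical path = longest = max(15, 11)
= 15 (Path A)


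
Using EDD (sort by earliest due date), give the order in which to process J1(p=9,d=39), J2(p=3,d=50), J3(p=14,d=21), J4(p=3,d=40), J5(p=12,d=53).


EDD: sort by earliest due date
  J3: d=21, p=14
  J1: d=39, p=9
  J4: d=40, p=3
  J2: d=50, p=3
  J5: d=53, p=12
Order: J3 → J1 → J4 → J2 → J5


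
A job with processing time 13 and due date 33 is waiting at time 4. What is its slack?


Slack = due - current_time - processing
= 33 - 4 - 13
= 16


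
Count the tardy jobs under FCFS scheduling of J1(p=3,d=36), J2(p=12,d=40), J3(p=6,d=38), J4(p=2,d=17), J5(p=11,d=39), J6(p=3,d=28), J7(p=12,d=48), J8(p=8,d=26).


Completion vs due date:
  J1: C=3, d=36 → on time
  J2: C=15, d=40 → on time
  J3: C=21, d=38 → on time
  J4: C=23, d=17 → TARDY
  J5: C=34, d=39 → on time
  J6: C=37, d=28 → TARDY
  J7: C=49, d=48 → TARDY
  J8: C=57, d=26 → TARDY
Tardy jobs: J4, J6, J7, J8
Count = 4


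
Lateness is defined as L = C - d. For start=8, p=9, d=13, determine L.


Completion = 8 + 9 = 17
Lateness = C - d = 17 - 13
= 4


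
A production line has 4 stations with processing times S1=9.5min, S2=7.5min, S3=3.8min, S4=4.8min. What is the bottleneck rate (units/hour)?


Bottleneck = longest station time
Station times: [9.5, 7.5, 3.8, 4.8]
Max = 9.5 min
Rate = 60 / 9.5
= 6.32 units/hour (bottleneck: 9.5min)


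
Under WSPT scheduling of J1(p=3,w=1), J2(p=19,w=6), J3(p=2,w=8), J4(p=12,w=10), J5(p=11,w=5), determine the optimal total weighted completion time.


WSPT order (by p/w): J3 → J4 → J5 → J1 → J2
  J3: C=2, w·C=8×2=16
  J4: C=14, w·C=10×14=140
  J5: C=25, w·C=5×25=125
  J1: C=28, w·C=1×28=28
  J2: C=47, w·C=6×47=282
Σ w·C = 591
= 591


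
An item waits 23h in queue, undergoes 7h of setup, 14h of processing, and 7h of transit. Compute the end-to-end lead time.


Lead time = queue + setup + processing + transit
= 23 + 7 + 14 + 7
= 51 hours


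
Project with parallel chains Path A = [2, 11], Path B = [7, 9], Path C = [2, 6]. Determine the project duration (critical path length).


Path A: 2 + 11 = 13
Path B: 7 + 9 = 16
Path C: 2 + 6 = 8
Critical path = longest = max(13, 16, 8)
= 16 (Path B)


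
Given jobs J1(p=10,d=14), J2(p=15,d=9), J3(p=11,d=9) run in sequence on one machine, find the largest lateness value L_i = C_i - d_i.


Lateness per job (L = C - d):
  J1: C=10, d=14, L=-4
  J2: C=25, d=9, L=16
  J3: C=36, d=9, L=27
Lmax = max(-4, 16, 27)
= 27


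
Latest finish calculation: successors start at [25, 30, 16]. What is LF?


LF = min of all successor start times
Successors start at: [25, 30, 16]
LF = min(25, 30, 16)
= 16


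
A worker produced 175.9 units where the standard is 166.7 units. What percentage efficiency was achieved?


Efficiency = (actual / standard) × 100
= (175.9 / 166.7) × 100
= 105.5%


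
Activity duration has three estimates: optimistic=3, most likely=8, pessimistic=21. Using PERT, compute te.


te = (o + 4m + p) / 6
= (3 + 4×8 + 21) / 6
= (3 + 32 + 21) / 6
= 56 / 6
= 9.33


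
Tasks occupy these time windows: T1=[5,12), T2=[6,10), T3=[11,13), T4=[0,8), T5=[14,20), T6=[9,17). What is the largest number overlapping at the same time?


Check each time point for overlaps:
  t=6: 3 tasks active (T1, T2, T4)
Max concurrent = 3


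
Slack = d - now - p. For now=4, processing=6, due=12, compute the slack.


Slack = due - current_time - processing
= 12 - 4 - 6
= 2


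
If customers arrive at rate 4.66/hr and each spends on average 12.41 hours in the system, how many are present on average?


Little's law: L = λ × W
= 4.66 × 12.41
= 57.83


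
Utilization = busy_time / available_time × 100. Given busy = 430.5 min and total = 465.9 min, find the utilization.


Utilization = busy / total × 100
= 430.5 / 465.9 × 100
= 92.4%


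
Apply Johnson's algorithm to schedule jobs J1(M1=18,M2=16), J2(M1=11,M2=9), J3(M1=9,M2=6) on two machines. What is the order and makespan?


Johnson's rule:
Group 1 (M1≤M2, sort by M1): []
Group 2 (M1>M2, sort desc M2): ['J1', 'J2', 'J3']
Sequence: J1 → J2 → J3
Makespan calculation:
  J1: M1 done=18, M2 done=34
  J2: M1 done=29, M2 done=43
  J3: M1 done=38, M2 done=49
= Sequence: J1 → J2 → J3, Makespan: 49


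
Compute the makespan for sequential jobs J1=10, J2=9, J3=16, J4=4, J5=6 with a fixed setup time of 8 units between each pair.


Makespan = Σ processing + (n-1) × setup
= (10 + 9 + 16 + 4 + 6) + (5-1)×8
= 45 + 32
= 77 time units


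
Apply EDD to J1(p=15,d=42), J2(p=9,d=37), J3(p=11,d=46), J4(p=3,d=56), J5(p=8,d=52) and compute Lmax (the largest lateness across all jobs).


EDD order: J2 → J1 → J3 → J5 → J4
Completion and lateness:
  J2: C=9, d=37, L=9-37=-28
  J1: C=24, d=42, L=24-42=-18
  J3: C=35, d=46, L=35-46=-11
  J5: C=43, d=52, L=43-52=-9
  J4: C=46, d=56, L=46-56=-10
Lmax = max(-28, -18, -11, -9, -10)
= -9


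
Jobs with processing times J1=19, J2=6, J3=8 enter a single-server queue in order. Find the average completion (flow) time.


Completion times:
  J1: completes at 19
  J2: completes at 25
  J3: completes at 33
Sum = 77
Average = 77/3
= 25.67


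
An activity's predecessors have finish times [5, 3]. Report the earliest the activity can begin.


ES = max of all predecessor completion times
Predecessors: [5, 3]
ES = max(5, 3)
= 5


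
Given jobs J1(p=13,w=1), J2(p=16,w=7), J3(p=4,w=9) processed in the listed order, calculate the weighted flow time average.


Completion times:
  J1: C=13, w×C=1×13=13
  J2: C=29, w×C=7×29=203
  J3: C=33, w×C=9×33=297
Sum w×C = 513
Sum w = 17
Weighted avg = 513/17
= 30.18


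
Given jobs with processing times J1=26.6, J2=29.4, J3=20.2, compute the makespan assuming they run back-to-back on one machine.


Sequential makespan: sum all processing times
= 26.6 + 29.4 + 20.2
= 76.2 time units


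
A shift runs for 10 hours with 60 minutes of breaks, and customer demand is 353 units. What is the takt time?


Available = 10×60 - 60 = 540 min
Takt time = 540 / 353
= 1.53 min/unit


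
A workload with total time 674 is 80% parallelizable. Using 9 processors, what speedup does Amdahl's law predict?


Amdahl's law: T_p = T × ((1-p) + p/N)
= 674 × ((1-0.8) + 0.8/9)
= 674 × (0.20 + 0.0889)
= 674 × 0.2889
= 194.71
Speedup = 674/194.71
= 3.46×


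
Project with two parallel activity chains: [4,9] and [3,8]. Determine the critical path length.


Path A: 4 + 9 = 13
Path B: 3 + 8 = 11
Critical path = longest = max(13, 11)
= 13 (Path A)


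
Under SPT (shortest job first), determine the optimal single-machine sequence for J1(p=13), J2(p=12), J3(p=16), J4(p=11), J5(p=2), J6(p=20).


SPT: sort by shortest processing time
  J5: p=2
  J4: p=11
  J2: p=12
  J1: p=13
  J3: p=16
  J6: p=20
Order: J5 → J4 → J2 → J1 → J3 → J6


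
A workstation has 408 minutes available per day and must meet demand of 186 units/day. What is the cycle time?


Cycle time = available time / demand
= 408 / 186
= 2.19 min/unit


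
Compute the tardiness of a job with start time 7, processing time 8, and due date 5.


Completion = start + processing = 7 + 8 = 15
Tardiness = max(0, C - d) = max(0, 15 - 5)
= max(0, 10)
= 10


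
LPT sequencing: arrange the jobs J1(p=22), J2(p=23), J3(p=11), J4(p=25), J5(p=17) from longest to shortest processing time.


LPT: sort by longest processing time first
  J4: p=25
  J2: p=23
  J1: p=22
  J5: p=17
  J3: p=11
Order: J4 → J2 → J1 → J5 → J3


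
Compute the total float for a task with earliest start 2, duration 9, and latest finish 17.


EF = ES + duration = 2 + 9 = 11
LS = LF - duration = 17 - 9 = 8
Total Float = LF - EF = 17 - 11
(or LS - ES = 8 - 2)
= 6


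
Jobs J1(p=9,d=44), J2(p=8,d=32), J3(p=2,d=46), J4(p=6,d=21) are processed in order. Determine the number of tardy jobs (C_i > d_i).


Completion vs due date:
  J1: C=9, d=44 → on time
  J2: C=17, d=32 → on time
  J3: C=19, d=46 → on time
  J4: C=25, d=21 → TARDY
Tardy jobs: J4
Count = 1


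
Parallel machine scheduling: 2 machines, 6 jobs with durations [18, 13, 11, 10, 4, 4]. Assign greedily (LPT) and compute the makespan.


Jobs (LPT sorted): [18, 13, 11, 10, 4, 4]
Machines: 2
  J=18 → Machine 1 (load: 0+18=18)
  J=13 → Machine 2 (load: 0+13=13)
  J=11 → Machine 2 (load: 13+11=24)
  J=10 → Machine 1 (load: 18+10=28)
  J=4 → Machine 2 (load: 24+4=28)
  J=4 → Machine 1 (load: 28+4=32)
Machine loads: [32, 28]
Makespan = max = 32 time units


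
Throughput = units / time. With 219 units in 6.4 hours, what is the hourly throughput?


Throughput = units / time
= 219 / 6.4
= 34.2 units/hour


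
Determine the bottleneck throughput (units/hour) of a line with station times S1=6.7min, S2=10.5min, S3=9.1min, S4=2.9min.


Bottleneck = longest station time
Station times: [6.7, 10.5, 9.1, 2.9]
Max = 10.5 min
Rate = 60 / 10.5
= 5.71 units/hour (bottleneck: 10.5min)


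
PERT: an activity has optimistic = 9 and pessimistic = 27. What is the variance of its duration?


σ² = ((p - o) / 6)² = (p - o)² / 36
= (27 - 9)² / 36
= 18² / 36
= 324 / 36
= 9.0000


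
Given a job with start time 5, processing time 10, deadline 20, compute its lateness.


Completion = 5 + 10 = 15
Lateness = C - d = 15 - 20
= -5


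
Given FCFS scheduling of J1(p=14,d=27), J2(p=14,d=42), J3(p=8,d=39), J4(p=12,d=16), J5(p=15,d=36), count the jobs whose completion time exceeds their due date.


Completion vs due date:
  J1: C=14, d=27 → on time
  J2: C=28, d=42 → on time
  J3: C=36, d=39 → on time
  J4: C=48, d=16 → TARDY
  J5: C=63, d=36 → TARDY
Tardy jobs: J4, J5
Count = 2


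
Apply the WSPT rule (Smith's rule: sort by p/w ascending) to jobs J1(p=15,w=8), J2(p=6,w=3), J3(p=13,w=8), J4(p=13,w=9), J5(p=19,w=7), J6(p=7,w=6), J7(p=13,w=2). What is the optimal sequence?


WSPT (Smith's rule): sort by p/w ascending
  J6: p/w = 7/6 = 1.167
  J4: p/w = 13/9 = 1.444
  J3: p/w = 13/8 = 1.625
  J1: p/w = 15/8 = 1.875
  J2: p/w = 6/3 = 2.000
  J5: p/w = 19/7 = 2.714
  J7: p/w = 13/2 = 6.500
Order: J6 → J4 → J3 → J1 → J2 → J5 → J7


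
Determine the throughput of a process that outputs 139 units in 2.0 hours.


Throughput = units / time
= 139 / 2.0
= 69.5 units/hour


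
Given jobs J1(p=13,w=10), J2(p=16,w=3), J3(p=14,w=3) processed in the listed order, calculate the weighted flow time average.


Completion times:
  J1: C=13, w×C=10×13=130
  J2: C=29, w×C=3×29=87
  J3: C=43, w×C=3×43=129
Sum w×C = 346
Sum w = 16
Weighted avg = 346/16
= 21.62


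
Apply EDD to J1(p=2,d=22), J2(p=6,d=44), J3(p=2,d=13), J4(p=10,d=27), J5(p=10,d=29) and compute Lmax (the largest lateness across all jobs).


EDD order: J3 → J1 → J4 → J5 → J2
Completion and lateness:
  J3: C=2, d=13, L=2-13=-11
  J1: C=4, d=22, L=4-22=-18
  J4: C=14, d=27, L=14-27=-13
  J5: C=24, d=29, L=24-29=-5
  J2: C=30, d=44, L=30-44=-14
Lmax = max(-11, -18, -13, -5, -14)
= -5


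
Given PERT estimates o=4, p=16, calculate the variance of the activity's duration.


σ² = ((p - o) / 6)² = (p - o)² / 36
= (16 - 4)² / 36
= 12² / 36
= 144 / 36
= 4.0000


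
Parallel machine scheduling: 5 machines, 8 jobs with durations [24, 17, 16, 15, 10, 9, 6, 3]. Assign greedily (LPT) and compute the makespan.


Jobs (LPT sorted): [24, 17, 16, 15, 10, 9, 6, 3]
Machines: 5
  J=24 → Machine 1 (load: 0+24=24)
  J=17 → Machine 2 (load: 0+17=17)
  J=16 → Machine 3 (load: 0+16=16)
  J=15 → Machine 4 (load: 0+15=15)
  J=10 → Machine 5 (load: 0+10=10)
  J=9 → Machine 5 (load: 10+9=19)
  J=6 → Machine 4 (load: 15+6=21)
  J=3 → Machine 3 (load: 16+3=19)
Machine loads: [24, 17, 19, 21, 19]
Makespan = max = 24 time units


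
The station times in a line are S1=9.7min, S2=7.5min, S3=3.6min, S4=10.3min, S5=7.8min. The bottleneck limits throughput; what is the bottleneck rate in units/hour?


Bottleneck = longest station time
Station times: [9.7, 7.5, 3.6, 10.3, 7.8]
Max = 10.3 min
Rate = 60 / 10.3
= 5.83 units/hour (bottleneck: 10.3min)


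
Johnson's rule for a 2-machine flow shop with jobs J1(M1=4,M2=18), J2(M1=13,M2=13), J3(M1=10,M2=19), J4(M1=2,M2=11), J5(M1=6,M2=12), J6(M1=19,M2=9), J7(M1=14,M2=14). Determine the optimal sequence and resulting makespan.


Johnson's rule:
Group 1 (M1≤M2, sort by M1): ['J4', 'J1', 'J5', 'J3', 'J2', 'J7']
Group 2 (M1>M2, sort desc M2): ['J6']
Sequence: J4 → J1 → J5 → J3 → J2 → J7 → J6
Makespan calculation:
  J4: M1 done=2, M2 done=13
  J1: M1 done=6, M2 done=31
  J5: M1 done=12, M2 done=43
  J3: M1 done=22, M2 done=62
  J2: M1 done=35, M2 done=75
  J7: M1 done=49, M2 done=89
  J6: M1 done=68, M2 done=98
= Sequence: J4 → J1 → J5 → J3 → J2 → J7 → J6, Makespan: 98


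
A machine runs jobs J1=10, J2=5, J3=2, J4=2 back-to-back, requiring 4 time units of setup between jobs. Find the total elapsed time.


Makespan = Σ processing + (n-1) × setup
= (10 + 5 + 2 + 2) + (4-1)×4
= 19 + 12
= 31 time units


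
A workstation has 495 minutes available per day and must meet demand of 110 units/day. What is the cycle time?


Cycle time = available time / demand
= 495 / 110
= 4.50 min/unit


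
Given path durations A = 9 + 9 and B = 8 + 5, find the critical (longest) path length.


Path A: 9 + 9 = 18
Path B: 8 + 5 = 13
Critical path = longest = max(18, 13)
= 18 (Path A)


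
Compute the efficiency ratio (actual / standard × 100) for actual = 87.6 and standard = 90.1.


Efficiency = (actual / standard) × 100
= (87.6 / 90.1) × 100
= 97.2%


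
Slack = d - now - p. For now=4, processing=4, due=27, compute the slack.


Slack = due - current_time - processing
= 27 - 4 - 4
= 19


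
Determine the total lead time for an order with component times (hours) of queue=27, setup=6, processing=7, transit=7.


Lead time = queue + setup + processing + transit
= 27 + 6 + 7 + 7
= 47 hours


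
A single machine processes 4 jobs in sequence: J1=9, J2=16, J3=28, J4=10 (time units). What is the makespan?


Sequential makespan: sum all processing times
= 9 + 16 + 28 + 10
= 63 time units


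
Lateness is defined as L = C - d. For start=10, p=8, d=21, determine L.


Completion = 10 + 8 = 18
Lateness = C - d = 18 - 21
= -3


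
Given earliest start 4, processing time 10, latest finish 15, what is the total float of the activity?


EF = ES + duration = 4 + 10 = 14
LS = LF - duration = 15 - 10 = 5
Total Float = LF - EF = 15 - 14
(or LS - ES = 5 - 4)
= 1


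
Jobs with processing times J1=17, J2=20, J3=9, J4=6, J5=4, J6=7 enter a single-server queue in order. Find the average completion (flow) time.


Completion times:
  J1: completes at 17
  J2: completes at 37
  J3: completes at 46
  J4: completes at 52
  J5: completes at 56
  J6: completes at 63
Sum = 271
Average = 271/6
= 45.17


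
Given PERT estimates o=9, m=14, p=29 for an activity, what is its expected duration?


te = (o + 4m + p) / 6
= (9 + 4×14 + 29) / 6
= (9 + 56 + 29) / 6
= 94 / 6
= 15.67


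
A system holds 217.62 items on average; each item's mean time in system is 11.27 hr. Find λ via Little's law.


Little's law: L = λW → λ = L / W
= 217.62 / 11.27
= 19.31 per hour


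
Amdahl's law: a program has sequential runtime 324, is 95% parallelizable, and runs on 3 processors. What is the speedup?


Amdahl's law: T_p = T × ((1-p) + p/N)
= 324 × ((1-0.95) + 0.95/3)
= 324 × (0.05 + 0.3167)
= 324 × 0.3667
= 118.80
Speedup = 324/118.80
= 2.73×


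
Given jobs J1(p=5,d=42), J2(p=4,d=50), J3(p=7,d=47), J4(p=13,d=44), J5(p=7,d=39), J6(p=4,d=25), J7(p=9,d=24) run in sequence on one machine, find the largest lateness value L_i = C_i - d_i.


Lateness per job (L = C - d):
  J1: C=5, d=42, L=-37
  J2: C=9, d=50, L=-41
  J3: C=16, d=47, L=-31
  J4: C=29, d=44, L=-15
  J5: C=36, d=39, L=-3
  J6: C=40, d=25, L=15
  J7: C=49, d=24, L=25
Lmax = max(-37, -41, -31, -15, -3, 15, 25)
= 25
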